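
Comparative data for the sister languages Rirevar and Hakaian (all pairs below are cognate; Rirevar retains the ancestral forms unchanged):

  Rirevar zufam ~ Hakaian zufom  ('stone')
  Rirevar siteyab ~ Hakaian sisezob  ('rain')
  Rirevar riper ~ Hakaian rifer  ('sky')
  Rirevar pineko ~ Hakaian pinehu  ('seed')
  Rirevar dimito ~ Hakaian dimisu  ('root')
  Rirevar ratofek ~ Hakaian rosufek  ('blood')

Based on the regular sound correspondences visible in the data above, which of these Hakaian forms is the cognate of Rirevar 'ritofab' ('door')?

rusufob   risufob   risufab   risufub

dimito ~ dimisu, ratofek ~ rosufek — Rirevar t corresponds to Hakaian s between vowels (before a back vowel).
ratofek ~ rosufek — Rirevar o corresponds to Hakaian u after a consonant, before a labial obstruent.
siteyab ~ sisezob — Rirevar a corresponds to Hakaian o after a consonant, before a labial obstruent.
Applying these to Rirevar 'ritofab':
  ritofab → risofab   (t→s between vowels (before a back vowel))
  risofab → risufab   (o→u after a consonant, before a labial obstruent)
  risufab → risufob   (a→o after a consonant, before a labial obstruent)
So the Hakaian cognate is 'risufob'.

risufob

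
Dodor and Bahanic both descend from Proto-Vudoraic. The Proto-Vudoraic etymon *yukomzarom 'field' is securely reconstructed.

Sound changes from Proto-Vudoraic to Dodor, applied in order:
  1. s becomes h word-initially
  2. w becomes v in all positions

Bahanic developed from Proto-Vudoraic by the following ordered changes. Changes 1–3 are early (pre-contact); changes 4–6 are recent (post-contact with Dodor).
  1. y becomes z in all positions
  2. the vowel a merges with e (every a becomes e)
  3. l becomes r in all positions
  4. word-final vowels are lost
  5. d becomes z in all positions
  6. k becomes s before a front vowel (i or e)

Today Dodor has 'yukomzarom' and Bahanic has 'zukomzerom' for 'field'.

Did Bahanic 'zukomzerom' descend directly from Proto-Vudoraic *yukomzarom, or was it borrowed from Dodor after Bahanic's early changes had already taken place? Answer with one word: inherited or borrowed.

If inherited, *yukomzarom would pass through all of Bahanic's changes:
Bahanic: *yukomzarom > zukomzarom > zukomzerom  (by unconditioned shift, vowel merger)
If borrowed from Dodor 'yukomzarom' after the early changes, it would undergo only the recent ones:
  rule 4 (apocope): no change (yukomzarom)
  rule 5 (unconditioned shift): no change (yukomzarom)
  rule 6 (palatalisation): no change (yukomzarom)
  ⇒ as a loan: yukomzarom
Bahanic 'zukomzerom' matches the inherited outcome exactly, so it is an inherited cognate, not a loan.

inherited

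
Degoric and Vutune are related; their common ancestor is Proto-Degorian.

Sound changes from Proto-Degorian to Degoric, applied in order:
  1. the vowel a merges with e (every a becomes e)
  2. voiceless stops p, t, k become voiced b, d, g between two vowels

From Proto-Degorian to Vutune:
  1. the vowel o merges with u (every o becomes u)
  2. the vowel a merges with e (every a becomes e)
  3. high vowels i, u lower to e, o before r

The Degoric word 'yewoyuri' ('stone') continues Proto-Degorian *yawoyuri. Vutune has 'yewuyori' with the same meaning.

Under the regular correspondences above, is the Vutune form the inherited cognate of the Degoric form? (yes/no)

yes

Derive the expected Vutune reflex of *yawoyuri:
Vutune: *yawoyuri > yawuyuri > yewuyuri > yewuyori  (by vowel merger, vowel merger, pre-rhotic lowering)
Vutune 'yewuyori' matches the regular reflex exactly, so the pair is cognate.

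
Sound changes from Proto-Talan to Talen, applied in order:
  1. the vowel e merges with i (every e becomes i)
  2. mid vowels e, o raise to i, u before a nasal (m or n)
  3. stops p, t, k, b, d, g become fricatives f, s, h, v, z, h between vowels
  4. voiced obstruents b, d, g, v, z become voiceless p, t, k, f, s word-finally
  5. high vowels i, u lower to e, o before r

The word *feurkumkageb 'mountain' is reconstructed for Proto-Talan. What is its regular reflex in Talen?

fiorkumkahip

Talen: *feurkumkageb > fiurkumkagib > fiurkumkahib > fiurkumkahip > fiorkumkahip  (by vowel merger, intervocalic lenition, final devoicing, pre-rhotic lowering)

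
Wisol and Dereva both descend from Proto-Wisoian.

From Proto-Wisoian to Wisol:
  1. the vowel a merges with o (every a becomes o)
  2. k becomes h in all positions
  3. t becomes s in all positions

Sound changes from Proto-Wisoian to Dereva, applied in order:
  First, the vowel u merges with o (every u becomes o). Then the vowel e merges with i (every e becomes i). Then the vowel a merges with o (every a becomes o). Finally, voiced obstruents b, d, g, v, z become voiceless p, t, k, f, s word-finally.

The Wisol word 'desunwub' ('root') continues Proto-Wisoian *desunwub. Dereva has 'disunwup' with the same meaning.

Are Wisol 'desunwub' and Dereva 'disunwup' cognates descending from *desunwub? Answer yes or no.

Derive the expected Dereva reflex of *desunwub:
Dereva: *desunwub
  desunwub → desonwob   [vowel merger]
  desonwob → disonwob   [vowel merger]
  disonwob (rule 3 does not apply)
  disonwob → disonwop   [final devoicing]
  giving Dereva disonwop.
The regular Dereva reflex would be 'disonwop', but the attested form is 'disunwup'. The correspondence is irregular, so they are not cognates (the Dereva form has a different source).

no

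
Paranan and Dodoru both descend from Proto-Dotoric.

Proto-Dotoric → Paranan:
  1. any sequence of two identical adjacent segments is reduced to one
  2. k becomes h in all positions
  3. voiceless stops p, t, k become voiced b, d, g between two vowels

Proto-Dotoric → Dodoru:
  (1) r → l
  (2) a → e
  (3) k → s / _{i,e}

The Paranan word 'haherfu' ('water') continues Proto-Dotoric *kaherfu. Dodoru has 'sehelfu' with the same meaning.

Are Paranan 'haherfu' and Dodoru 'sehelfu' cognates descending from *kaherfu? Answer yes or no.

yes

Derive the expected Dodoru reflex of *kaherfu:
Dodoru: start from *kaherfu.
  rule 1 (unconditioned shift): kaherfu → kahelfu
  rule 2 (vowel merger): kahelfu → kehelfu
  rule 3 (palatalisation): kehelfu → sehelfu
  ⇒ Dodoru sehelfu
Dodoru 'sehelfu' matches the regular reflex exactly, so the pair is cognate.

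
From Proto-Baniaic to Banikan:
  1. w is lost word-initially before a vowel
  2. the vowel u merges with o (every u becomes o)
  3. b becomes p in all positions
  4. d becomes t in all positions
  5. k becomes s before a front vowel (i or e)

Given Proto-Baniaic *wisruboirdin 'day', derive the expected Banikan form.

isropoirtin

Banikan: *wisruboirdin
  wisruboirdin → isruboirdin   [glide loss]
  isruboirdin → isroboirdin   [vowel merger]
  isroboirdin → isropoirdin   [unconditioned shift]
  isropoirdin → isropoirtin   [unconditioned shift]
  isropoirtin (rule 5 does not apply)
  giving Banikan isropoirtin.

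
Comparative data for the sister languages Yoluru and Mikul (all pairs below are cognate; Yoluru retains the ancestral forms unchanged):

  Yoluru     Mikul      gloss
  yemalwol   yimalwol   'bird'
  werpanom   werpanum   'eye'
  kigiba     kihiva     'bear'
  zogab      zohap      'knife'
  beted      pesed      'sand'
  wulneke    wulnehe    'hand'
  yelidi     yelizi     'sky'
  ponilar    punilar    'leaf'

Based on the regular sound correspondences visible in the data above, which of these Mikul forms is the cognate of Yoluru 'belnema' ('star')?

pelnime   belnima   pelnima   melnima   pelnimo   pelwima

pelnima

beted ~ pesed — Yoluru b corresponds to Mikul p word-initially before a front vowel.
yemalwol ~ yimalwol — Yoluru e corresponds to Mikul i after a consonant, before a nasal.
Applying these to Yoluru 'belnema':
  belnema → pelnema   (b→p word-initially before a front vowel)
  pelnema → pelnima   (e→i after a consonant, before a nasal)
So the Mikul cognate is 'pelnima'.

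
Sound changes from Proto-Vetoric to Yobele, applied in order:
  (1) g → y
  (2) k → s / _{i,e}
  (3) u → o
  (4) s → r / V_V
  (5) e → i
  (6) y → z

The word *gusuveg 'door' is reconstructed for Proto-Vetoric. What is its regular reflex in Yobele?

Yobele: *gusuveg > yusuvey > yosovey > yorovey > yoroviy > zoroviz  (by unconditioned shift, vowel merger, rhotacism, vowel merger, unconditioned shift)

zoroviz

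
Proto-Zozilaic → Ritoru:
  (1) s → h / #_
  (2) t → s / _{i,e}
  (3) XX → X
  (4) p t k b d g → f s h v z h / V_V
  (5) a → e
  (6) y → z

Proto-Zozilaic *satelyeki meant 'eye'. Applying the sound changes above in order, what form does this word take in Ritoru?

heselzehi

Ritoru: start from *satelyeki.
  rule 1 (debuccalisation): satelyeki → hatelyeki
  rule 2 (palatalisation): hatelyeki → haselyeki
  rule 3: no change — haselyeki
  rule 4 (intervocalic lenition): haselyeki → haselyehi
  rule 5 (vowel merger): haselyehi → heselyehi
  rule 6 (unconditioned shift): heselyehi → heselzehi
  ⇒ Ritoru heselzehi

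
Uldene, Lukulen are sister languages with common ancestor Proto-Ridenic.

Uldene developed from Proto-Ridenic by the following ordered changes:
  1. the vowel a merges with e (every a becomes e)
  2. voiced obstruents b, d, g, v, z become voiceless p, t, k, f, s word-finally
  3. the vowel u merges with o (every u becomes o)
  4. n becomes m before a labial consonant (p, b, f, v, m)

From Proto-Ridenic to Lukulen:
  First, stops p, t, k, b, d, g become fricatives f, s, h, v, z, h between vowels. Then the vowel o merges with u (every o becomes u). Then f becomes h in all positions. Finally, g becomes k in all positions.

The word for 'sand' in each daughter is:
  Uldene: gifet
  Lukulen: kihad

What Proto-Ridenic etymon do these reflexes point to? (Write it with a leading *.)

*gifad

Position 1: Uldene has g, Lukulen has k. Uldene preserves g here (none of its changes turn any other segment into g), so the proto-segment is *g.
Position 5: Uldene has t, Lukulen has d. Lukulen preserves d here (none of its changes turn any other segment into d), so the proto-segment is *d.
Position 3: Uldene has f, Lukulen has h. Taking the neighbouring segments as reconstructed: Uldene f can only go back to *f; Lukulen h could go back to *p or *k or *g or *f or *h — the one source consistent with every daughter is *f.
Continuing position by position gives *gifad; check it forward:
Uldene: start from *gifad.
  rule 1 (vowel merger): gifad → gifed
  rule 2 (final devoicing): gifed → gifet
  rule 3: no change — gifet
  rule 4: no change — gifet
  ⇒ Uldene gifet
Lukulen: start from *gifad.
  rule 1: no change — gifad
  rule 2: no change — gifad
  rule 3 (unconditioned shift): gifad → gihad
  rule 4 (unconditioned shift): gihad → kihad
  ⇒ Lukulen kihad
*gifad is the unique common source.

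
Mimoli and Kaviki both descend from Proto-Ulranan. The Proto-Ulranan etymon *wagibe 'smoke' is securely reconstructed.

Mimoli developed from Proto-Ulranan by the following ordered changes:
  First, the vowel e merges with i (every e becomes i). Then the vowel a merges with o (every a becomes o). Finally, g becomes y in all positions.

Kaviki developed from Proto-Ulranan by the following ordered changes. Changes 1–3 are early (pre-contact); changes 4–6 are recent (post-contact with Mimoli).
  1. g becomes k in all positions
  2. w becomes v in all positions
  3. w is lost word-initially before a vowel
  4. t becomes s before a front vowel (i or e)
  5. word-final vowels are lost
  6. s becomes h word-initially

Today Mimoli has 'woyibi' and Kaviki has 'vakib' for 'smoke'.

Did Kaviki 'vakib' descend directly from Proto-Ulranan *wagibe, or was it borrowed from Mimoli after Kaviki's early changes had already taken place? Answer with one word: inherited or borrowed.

If inherited, *wagibe would pass through all of Kaviki's changes:
Kaviki: *wagibe
  wagibe → wakibe   [unconditioned shift]
  wakibe → vakibe   [unconditioned shift]
  vakibe (rule 3 does not apply)
  vakibe (rule 4 does not apply)
  vakibe → vakib   [apocope]
  vakib (rule 6 does not apply)
  giving Kaviki vakib.
If borrowed from Mimoli 'woyibi' after the early changes, it would undergo only the recent ones:
  rule 4 (palatalisation): no change (woyibi)
  rule 5 (apocope): woyibi → woyib
  rule 6 (debuccalisation): no change (woyib)
  ⇒ as a loan: woyib
Kaviki 'vakib' matches the inherited outcome exactly, so it is an inherited cognate, not a loan.

inherited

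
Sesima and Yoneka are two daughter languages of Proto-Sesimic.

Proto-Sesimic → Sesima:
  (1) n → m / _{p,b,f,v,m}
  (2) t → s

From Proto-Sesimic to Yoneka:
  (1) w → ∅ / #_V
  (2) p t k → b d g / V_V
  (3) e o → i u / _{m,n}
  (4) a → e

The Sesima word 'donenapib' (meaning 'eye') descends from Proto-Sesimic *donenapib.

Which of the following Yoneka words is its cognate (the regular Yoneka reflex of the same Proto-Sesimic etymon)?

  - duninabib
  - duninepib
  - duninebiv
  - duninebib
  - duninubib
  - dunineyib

duninebib

Yoneka: start from *donenapib.
  rule 1: no change — donenapib
  rule 2 (intervocalic voicing): donenapib → donenabib
  rule 3 (pre-nasal raising): donenabib → duninabib
  rule 4 (vowel merger): duninabib → duninebib
  ⇒ Yoneka duninebib
Among the options, 'duninebib' alone shows every Yoneka change applied in order.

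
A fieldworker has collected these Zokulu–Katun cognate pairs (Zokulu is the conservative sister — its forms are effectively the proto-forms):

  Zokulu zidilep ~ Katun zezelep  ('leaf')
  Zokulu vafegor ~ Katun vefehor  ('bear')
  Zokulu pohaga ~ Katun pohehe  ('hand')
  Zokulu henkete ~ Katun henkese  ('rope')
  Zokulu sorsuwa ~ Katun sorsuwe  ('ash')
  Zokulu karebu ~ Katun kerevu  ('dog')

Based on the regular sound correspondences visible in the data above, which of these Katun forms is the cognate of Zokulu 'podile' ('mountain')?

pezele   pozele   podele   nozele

zidilep ~ zezelep — Zokulu d corresponds to Katun z between vowels (before a front vowel).
zidilep ~ zezelep — Zokulu i corresponds to Katun e after a consonant, before a consonant other than r, m, n, p, b, f, v.
Applying these to Zokulu 'podile':
  podile → pozile   (d→z between vowels (before a front vowel))
  pozile → pozele   (i→e after a consonant, before a consonant other than r, m, n, p, b, f, v)
So the Katun cognate is 'pozele'.

pozele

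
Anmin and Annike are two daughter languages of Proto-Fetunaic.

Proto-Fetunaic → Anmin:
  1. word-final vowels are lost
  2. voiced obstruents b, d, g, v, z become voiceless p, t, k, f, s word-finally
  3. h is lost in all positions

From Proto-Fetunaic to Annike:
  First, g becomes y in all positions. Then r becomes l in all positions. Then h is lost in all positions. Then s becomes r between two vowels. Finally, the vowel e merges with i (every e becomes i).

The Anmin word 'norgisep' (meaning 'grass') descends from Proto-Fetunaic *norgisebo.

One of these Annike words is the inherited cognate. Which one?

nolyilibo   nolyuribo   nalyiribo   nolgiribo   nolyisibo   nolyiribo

Annike: *norgisebo
  norgisebo → noryisebo   [unconditioned shift]
  noryisebo → nolyisebo   [unconditioned shift]
  nolyisebo (rule 3 does not apply)
  nolyisebo → nolyirebo   [rhotacism]
  nolyirebo → nolyiribo   [vowel merger]
  giving Annike nolyiribo.

nolyiribo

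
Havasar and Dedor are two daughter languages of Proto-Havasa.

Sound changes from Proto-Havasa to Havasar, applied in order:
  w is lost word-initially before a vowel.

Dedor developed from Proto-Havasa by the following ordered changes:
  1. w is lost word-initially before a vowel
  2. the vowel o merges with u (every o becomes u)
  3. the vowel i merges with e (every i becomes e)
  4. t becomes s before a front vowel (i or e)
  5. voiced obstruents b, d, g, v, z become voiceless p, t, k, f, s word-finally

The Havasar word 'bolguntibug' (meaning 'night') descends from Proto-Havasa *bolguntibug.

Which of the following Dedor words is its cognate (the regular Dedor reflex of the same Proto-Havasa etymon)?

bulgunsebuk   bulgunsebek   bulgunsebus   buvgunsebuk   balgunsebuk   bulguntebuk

Dedor: *bolguntibug > bulguntibug > bulguntebug > bulgunsebug > bulgunsebuk  (by vowel merger, vowel merger, palatalisation, final devoicing)
Only 'bulgunsebuk' matches the regular Dedor development of *bolguntibug.

bulgunsebuk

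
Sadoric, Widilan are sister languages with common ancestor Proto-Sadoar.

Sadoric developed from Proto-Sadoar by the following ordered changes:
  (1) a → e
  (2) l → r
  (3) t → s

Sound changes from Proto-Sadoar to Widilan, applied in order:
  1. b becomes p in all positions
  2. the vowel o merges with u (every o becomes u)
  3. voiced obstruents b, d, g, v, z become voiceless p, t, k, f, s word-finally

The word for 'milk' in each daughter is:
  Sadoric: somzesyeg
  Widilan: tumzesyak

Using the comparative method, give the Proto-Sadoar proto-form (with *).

Position 2: Sadoric has o, Widilan has u. Sadoric preserves o here (none of its changes turn any other segment into o), so the proto-segment is *o.
Position 9: Sadoric has g, Widilan has k. Sadoric preserves g here (none of its changes turn any other segment into g), so the proto-segment is *g.
Continuing position by position gives *tomzesyag; check it forward:
Sadoric: start from *tomzesyag.
  rule 1 (vowel merger): tomzesyag → tomzesyeg
  rule 2: no change — tomzesyeg
  rule 3 (unconditioned shift): tomzesyeg → somzesyeg
  ⇒ Sadoric somzesyeg
Widilan: *tomzesyag
  tomzesyag (rule 1 does not apply)
  tomzesyag → tumzesyag   [vowel merger]
  tumzesyag → tumzesyak   [final devoicing]
  giving Widilan tumzesyak.
No other proto-form is consistent with every reflex, so the reconstruction is *tomzesyag.

*tomzesyag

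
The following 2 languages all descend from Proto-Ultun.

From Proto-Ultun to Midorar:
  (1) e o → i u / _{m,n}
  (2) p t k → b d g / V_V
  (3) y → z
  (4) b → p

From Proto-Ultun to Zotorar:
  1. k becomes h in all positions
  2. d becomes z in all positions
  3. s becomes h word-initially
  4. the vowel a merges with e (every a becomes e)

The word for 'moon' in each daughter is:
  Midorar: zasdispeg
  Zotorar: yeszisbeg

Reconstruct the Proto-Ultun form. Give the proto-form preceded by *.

Position 4: Midorar has d, Zotorar has z. Taking the neighbouring segments as reconstructed: Midorar d can only go back to *d; Zotorar z could go back to *d or *z — the one source consistent with every daughter is *d.
Position 1: Midorar has z, Zotorar has y. Zotorar preserves y here (none of its changes turn any other segment into y), so the proto-segment is *y.
Continuing position by position gives *yasdisbeg; check it forward:
Midorar: start from *yasdisbeg.
  rule 1: no change — yasdisbeg
  rule 2: no change — yasdisbeg
  rule 3 (unconditioned shift): yasdisbeg → zasdisbeg
  rule 4 (unconditioned shift): zasdisbeg → zasdispeg
  ⇒ Midorar zasdispeg
Zotorar: start from *yasdisbeg.
  rule 1: no change — yasdisbeg
  rule 2 (unconditioned shift): yasdisbeg → yaszisbeg
  rule 3: no change — yaszisbeg
  rule 4 (vowel merger): yaszisbeg → yeszisbeg
  ⇒ Zotorar yeszisbeg
No other proto-form is consistent with every reflex, so the reconstruction is *yasdisbeg.

*yasdisbeg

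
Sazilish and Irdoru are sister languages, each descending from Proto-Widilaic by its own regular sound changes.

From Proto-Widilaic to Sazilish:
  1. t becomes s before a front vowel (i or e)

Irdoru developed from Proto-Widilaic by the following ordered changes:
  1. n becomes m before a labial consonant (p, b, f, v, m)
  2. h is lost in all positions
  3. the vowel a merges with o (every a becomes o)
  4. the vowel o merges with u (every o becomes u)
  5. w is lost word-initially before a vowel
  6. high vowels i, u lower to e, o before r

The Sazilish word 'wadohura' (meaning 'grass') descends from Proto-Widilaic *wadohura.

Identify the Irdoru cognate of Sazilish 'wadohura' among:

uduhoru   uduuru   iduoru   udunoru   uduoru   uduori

Irdoru: *wadohura > wadoura > wodouro > wuduuru > uduuru > uduoru  (by h-loss, vowel merger, vowel merger, glide loss, pre-rhotic lowering)

uduoru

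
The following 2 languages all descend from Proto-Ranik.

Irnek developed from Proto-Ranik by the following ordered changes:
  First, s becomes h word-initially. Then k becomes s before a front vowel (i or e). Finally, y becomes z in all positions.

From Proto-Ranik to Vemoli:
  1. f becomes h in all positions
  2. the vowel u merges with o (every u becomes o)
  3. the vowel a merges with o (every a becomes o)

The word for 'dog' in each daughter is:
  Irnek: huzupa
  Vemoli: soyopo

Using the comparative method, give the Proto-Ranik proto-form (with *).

Position 6: Irnek has a, Vemoli has o. Irnek preserves a here (none of its changes turn any other segment into a), so the proto-segment is *a.
Position 1: Irnek has h, Vemoli has s. Vemoli preserves s here (none of its changes turn any other segment into s), so the proto-segment is *s.
Position 3: Irnek has z, Vemoli has y. Vemoli preserves y here (none of its changes turn any other segment into y), so the proto-segment is *y.
This points to *suyupa. Verify forward in each daughter:
Irnek: *suyupa
  suyupa → huyupa   [debuccalisation]
  huyupa (rule 2 does not apply)
  huyupa → huzupa   [unconditioned shift]
  giving Irnek huzupa.
Vemoli: *suyupa > soyopa > soyopo  (by vowel merger, vowel merger)
Only *suyupa yields all of Irnek huzupa, Vemoli soyopo.

*suyupa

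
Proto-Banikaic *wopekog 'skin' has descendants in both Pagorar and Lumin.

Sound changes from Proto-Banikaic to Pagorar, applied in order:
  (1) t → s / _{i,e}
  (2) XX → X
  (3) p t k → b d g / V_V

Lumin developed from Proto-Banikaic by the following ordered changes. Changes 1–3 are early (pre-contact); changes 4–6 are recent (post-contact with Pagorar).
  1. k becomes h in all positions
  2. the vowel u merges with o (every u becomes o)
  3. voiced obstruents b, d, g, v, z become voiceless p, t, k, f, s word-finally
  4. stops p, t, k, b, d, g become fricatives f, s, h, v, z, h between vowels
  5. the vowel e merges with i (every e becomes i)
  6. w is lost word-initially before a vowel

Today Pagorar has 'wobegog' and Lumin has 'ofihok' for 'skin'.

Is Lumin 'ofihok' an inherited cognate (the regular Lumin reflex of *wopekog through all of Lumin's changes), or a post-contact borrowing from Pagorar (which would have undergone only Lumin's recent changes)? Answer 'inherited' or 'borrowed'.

If inherited, *wopekog would pass through all of Lumin's changes:
Lumin: *wopekog > wopehog > wopehok > wofehok > wofihok > ofihok  (by unconditioned shift, final devoicing, intervocalic lenition, vowel merger, glide loss)
If borrowed from Pagorar 'wobegog' after the early changes, it would undergo only the recent ones:
  rule 4 (intervocalic lenition): wobegog → wovehog
  rule 5 (vowel merger): wovehog → wovihog
  rule 6 (glide loss): wovihog → ovihog
  ⇒ as a loan: ovihog
Lumin 'ofihok' matches the inherited outcome exactly, so it is an inherited cognate, not a loan.

inherited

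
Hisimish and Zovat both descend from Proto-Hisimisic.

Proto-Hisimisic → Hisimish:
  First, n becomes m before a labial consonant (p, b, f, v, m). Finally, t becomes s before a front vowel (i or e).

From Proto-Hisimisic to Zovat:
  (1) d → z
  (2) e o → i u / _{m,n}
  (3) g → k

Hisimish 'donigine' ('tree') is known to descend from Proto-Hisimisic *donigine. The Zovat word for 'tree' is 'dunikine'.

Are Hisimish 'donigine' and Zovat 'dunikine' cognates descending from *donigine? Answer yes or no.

no

Derive the expected Zovat reflex of *donigine:
Zovat: start from *donigine.
  rule 1 (unconditioned shift): donigine → zonigine
  rule 2 (pre-nasal raising): zonigine → zunigine
  rule 3 (unconditioned shift): zunigine → zunikine
  ⇒ Zovat zunikine
The regular Zovat reflex would be 'zunikine', but the attested form is 'dunikine'. The correspondence is irregular, so they are not cognates (the Zovat form has a different source).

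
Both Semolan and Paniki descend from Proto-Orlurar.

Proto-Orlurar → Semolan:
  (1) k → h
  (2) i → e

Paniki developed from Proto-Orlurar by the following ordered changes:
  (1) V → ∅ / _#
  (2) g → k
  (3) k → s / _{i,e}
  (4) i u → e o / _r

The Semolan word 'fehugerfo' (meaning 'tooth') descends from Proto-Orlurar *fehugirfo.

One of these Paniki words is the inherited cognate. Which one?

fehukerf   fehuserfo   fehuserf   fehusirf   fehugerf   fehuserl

Paniki: *fehugirfo
  fehugirfo → fehugirf   [apocope]
  fehugirf → fehukirf   [unconditioned shift]
  fehukirf → fehusirf   [palatalisation]
  fehusirf → fehuserf   [pre-rhotic lowering]
  giving Paniki fehuserf.
The other candidates each miss or misapply at least one Paniki change.

fehuserf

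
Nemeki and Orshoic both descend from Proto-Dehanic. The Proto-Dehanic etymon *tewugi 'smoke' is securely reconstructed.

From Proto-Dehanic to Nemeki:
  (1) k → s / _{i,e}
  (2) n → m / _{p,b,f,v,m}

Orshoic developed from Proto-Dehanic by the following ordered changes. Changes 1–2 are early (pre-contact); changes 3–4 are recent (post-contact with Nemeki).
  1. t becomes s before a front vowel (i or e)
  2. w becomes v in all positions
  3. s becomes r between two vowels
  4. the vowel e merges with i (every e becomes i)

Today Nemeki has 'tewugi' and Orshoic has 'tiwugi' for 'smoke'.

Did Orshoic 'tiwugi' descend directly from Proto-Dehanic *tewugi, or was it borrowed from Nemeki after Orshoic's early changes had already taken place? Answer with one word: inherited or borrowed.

borrowed

If inherited, *tewugi would pass through all of Orshoic's changes:
Orshoic: *tewugi
  tewugi → sewugi   [palatalisation]
  sewugi → sevugi   [unconditioned shift]
  sevugi (rule 3 does not apply)
  sevugi → sivugi   [vowel merger]
  giving Orshoic sivugi.
If borrowed from Nemeki 'tewugi' after the early changes, it would undergo only the recent ones:
  rule 3 (rhotacism): no change (tewugi)
  rule 4 (vowel merger): tewugi → tiwugi
  ⇒ as a loan: tiwugi
Orshoic 'tiwugi' matches the loan outcome 'tiwugi', not the inherited 'sivugi' — it skipped the early Orshoic changes, so it was borrowed from Nemeki.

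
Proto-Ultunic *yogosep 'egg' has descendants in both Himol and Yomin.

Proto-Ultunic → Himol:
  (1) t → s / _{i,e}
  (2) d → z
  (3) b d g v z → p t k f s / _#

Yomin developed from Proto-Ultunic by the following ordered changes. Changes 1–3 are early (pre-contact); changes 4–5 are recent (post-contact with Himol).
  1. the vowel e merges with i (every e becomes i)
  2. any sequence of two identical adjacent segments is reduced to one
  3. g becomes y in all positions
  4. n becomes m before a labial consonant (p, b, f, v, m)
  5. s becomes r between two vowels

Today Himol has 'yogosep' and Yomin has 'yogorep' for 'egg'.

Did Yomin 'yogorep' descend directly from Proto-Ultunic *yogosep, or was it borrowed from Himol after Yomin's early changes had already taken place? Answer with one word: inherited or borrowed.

If inherited, *yogosep would pass through all of Yomin's changes:
Yomin: start from *yogosep.
  rule 1 (vowel merger): yogosep → yogosip
  rule 2: no change — yogosip
  rule 3 (unconditioned shift): yogosip → yoyosip
  rule 4: no change — yoyosip
  rule 5 (rhotacism): yoyosip → yoyorip
  ⇒ Yomin yoyorip
If borrowed from Himol 'yogosep' after the early changes, it would undergo only the recent ones:
  rule 4 (nasal place assimilation): no change (yogosep)
  rule 5 (rhotacism): yogosep → yogorep
  ⇒ as a loan: yogorep
Yomin 'yogorep' matches the loan outcome 'yogorep', not the inherited 'yoyorip' — it skipped the early Yomin changes, so it was borrowed from Himol.

borrowed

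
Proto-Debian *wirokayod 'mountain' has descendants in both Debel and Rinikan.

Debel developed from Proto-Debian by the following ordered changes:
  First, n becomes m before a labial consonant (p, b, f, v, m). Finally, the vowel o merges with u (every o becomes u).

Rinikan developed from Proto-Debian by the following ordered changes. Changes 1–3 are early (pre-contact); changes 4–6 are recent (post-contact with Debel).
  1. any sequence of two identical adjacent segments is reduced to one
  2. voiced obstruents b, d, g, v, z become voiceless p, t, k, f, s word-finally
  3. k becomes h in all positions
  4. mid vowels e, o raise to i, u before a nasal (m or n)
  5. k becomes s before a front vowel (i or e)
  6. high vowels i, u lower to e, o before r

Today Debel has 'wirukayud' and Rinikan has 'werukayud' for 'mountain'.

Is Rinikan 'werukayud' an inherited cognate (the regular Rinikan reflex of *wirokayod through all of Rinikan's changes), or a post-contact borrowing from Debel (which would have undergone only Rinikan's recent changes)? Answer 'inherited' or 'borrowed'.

If inherited, *wirokayod would pass through all of Rinikan's changes:
Rinikan: start from *wirokayod.
  rule 1: no change — wirokayod
  rule 2 (final devoicing): wirokayod → wirokayot
  rule 3 (unconditioned shift): wirokayot → wirohayot
  rule 4: no change — wirohayot
  rule 5: no change — wirohayot
  rule 6 (pre-rhotic lowering): wirohayot → werohayot
  ⇒ Rinikan werohayot
If borrowed from Debel 'wirukayud' after the early changes, it would undergo only the recent ones:
  rule 4 (pre-nasal raising): no change (wirukayud)
  rule 5 (palatalisation): no change (wirukayud)
  rule 6 (pre-rhotic lowering): wirukayud → werukayud
  ⇒ as a loan: werukayud
Rinikan 'werukayud' matches the loan outcome 'werukayud', not the inherited 'werohayot' — it skipped the early Rinikan changes, so it was borrowed from Debel.

borrowed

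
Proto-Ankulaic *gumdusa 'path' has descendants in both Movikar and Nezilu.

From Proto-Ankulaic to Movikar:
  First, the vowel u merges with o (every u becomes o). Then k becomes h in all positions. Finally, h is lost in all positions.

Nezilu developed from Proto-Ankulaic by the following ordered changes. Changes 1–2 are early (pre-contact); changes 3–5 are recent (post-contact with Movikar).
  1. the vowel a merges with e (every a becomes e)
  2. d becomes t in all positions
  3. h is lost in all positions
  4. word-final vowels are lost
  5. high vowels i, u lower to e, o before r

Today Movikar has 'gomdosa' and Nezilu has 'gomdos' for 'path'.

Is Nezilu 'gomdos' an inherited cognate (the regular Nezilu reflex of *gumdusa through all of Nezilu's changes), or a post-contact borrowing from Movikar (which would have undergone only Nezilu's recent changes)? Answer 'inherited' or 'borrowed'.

borrowed

If inherited, *gumdusa would pass through all of Nezilu's changes:
Nezilu: *gumdusa > gumduse > gumtuse > gumtus  (by vowel merger, unconditioned shift, apocope)
If borrowed from Movikar 'gomdosa' after the early changes, it would undergo only the recent ones:
  rule 3 (h-loss): no change (gomdosa)
  rule 4 (apocope): gomdosa → gomdos
  rule 5 (pre-rhotic lowering): no change (gomdos)
  ⇒ as a loan: gomdos
Nezilu 'gomdos' matches the loan outcome 'gomdos', not the inherited 'gumtus' — it skipped the early Nezilu changes, so it was borrowed from Movikar.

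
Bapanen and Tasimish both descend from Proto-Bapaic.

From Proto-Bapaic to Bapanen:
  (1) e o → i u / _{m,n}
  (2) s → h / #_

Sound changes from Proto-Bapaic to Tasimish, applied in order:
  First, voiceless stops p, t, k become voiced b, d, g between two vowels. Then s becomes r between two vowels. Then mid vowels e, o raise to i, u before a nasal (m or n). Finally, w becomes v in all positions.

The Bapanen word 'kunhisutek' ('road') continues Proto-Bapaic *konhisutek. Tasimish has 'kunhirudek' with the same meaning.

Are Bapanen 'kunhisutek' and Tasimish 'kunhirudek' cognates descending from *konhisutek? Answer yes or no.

Derive the expected Tasimish reflex of *konhisutek:
Tasimish: *konhisutek
  konhisutek → konhisudek   [intervocalic voicing]
  konhisudek → konhirudek   [rhotacism]
  konhirudek → kunhirudek   [pre-nasal raising]
  kunhirudek (rule 4 does not apply)
  giving Tasimish kunhirudek.
Tasimish 'kunhirudek' matches the regular reflex exactly, so the pair is cognate.

yes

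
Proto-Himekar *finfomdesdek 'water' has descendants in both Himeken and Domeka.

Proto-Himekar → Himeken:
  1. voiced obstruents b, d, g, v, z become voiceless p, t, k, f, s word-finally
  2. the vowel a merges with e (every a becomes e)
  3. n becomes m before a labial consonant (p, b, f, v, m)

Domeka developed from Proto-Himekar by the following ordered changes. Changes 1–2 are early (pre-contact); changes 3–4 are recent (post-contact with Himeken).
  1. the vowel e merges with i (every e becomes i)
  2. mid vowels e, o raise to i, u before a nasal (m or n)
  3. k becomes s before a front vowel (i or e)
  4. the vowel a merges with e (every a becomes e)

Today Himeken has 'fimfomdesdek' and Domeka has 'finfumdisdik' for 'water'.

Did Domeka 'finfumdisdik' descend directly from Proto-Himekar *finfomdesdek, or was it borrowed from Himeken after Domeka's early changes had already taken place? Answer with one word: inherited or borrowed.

inherited

If inherited, *finfomdesdek would pass through all of Domeka's changes:
Domeka: start from *finfomdesdek.
  rule 1 (vowel merger): finfomdesdek → finfomdisdik
  rule 2 (pre-nasal raising): finfomdisdik → finfumdisdik
  rule 3: no change — finfumdisdik
  rule 4: no change — finfumdisdik
  ⇒ Domeka finfumdisdik
If borrowed from Himeken 'fimfomdesdek' after the early changes, it would undergo only the recent ones:
  rule 3 (palatalisation): no change (fimfomdesdek)
  rule 4 (vowel merger): no change (fimfomdesdek)
  ⇒ as a loan: fimfomdesdek
Domeka 'finfumdisdik' matches the inherited outcome exactly, so it is an inherited cognate, not a loan.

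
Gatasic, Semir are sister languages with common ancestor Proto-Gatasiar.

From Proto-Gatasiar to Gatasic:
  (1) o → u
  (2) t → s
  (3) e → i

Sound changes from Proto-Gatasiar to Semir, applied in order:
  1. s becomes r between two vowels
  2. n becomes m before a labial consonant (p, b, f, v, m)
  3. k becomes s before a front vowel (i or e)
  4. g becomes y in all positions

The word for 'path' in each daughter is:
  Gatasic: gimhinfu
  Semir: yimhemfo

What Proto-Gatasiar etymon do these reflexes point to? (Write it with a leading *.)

*gimhenfo

Position 8: Gatasic has u, Semir has o. Semir preserves o here (none of its changes turn any other segment into o), so the proto-segment is *o.
Position 1: Gatasic has g, Semir has y. Gatasic preserves g here (none of its changes turn any other segment into g), so the proto-segment is *g.
Position 5: Gatasic has i, Semir has e. Semir preserves e here (none of its changes turn any other segment into e), so the proto-segment is *e.
Verify the candidate proto-form against each daughter:
Gatasic: start from *gimhenfo.
  rule 1 (vowel merger): gimhenfo → gimhenfu
  rule 2: no change — gimhenfu
  rule 3 (vowel merger): gimhenfu → gimhinfu
  ⇒ Gatasic gimhinfu
Semir: *gimhenfo
  gimhenfo (rule 1 does not apply)
  gimhenfo → gimhemfo   [nasal place assimilation]
  gimhemfo (rule 3 does not apply)
  gimhemfo → yimhemfo   [unconditioned shift]
  giving Semir yimhemfo.
Only *gimhenfo yields all of Gatasic gimhinfu, Semir yimhemfo.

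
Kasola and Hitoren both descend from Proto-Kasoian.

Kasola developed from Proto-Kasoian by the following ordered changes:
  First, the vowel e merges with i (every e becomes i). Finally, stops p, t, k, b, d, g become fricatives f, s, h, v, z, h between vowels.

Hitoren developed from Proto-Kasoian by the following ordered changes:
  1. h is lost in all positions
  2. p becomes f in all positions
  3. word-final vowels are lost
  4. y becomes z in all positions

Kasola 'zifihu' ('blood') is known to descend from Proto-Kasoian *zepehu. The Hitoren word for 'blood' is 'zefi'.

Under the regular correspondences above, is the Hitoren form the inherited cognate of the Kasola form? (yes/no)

Derive the expected Hitoren reflex of *zepehu:
Hitoren: *zepehu > zepeu > zefeu > zefe  (by h-loss, unconditioned shift, apocope)
The regular Hitoren reflex would be 'zefe', but the attested form is 'zefi'. The correspondence is irregular, so they are not cognates (the Hitoren form has a different source).

no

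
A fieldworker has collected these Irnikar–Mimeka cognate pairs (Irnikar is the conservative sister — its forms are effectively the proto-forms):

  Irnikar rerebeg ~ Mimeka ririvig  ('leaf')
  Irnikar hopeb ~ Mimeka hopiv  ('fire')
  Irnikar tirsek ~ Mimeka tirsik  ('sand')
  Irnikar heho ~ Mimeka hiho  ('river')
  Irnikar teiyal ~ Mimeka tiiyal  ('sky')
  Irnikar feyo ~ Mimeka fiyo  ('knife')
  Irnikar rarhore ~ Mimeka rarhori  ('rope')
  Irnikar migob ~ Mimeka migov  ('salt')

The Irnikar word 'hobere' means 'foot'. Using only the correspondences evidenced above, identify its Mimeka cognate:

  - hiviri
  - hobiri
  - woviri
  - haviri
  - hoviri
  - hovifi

rerebeg ~ ririvig — Irnikar b corresponds to Mimeka v between vowels (before a front vowel).
rerebeg ~ ririvig — Irnikar e corresponds to Mimeka i after a consonant, before r.
rarhore ~ rarhori — Irnikar e corresponds to Mimeka i word-finally.
Applying these to Irnikar 'hobere':
  hobere → hovere   (b→v between vowels (before a front vowel))
  hovere → hovire   (e→i after a consonant, before r)
  hovire → hoviri   (e→i word-finally)
So the Mimeka cognate is 'hoviri'.

hoviri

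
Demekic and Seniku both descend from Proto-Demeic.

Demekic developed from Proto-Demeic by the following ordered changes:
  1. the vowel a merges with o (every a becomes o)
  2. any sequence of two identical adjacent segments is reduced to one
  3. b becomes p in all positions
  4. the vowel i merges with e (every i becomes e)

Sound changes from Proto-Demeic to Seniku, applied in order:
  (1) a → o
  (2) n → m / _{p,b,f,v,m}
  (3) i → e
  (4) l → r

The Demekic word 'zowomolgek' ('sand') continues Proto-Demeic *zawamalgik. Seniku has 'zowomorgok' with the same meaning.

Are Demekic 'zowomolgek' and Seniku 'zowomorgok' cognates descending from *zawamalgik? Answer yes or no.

Derive the expected Seniku reflex of *zawamalgik:
Seniku: *zawamalgik
  zawamalgik → zowomolgik   [vowel merger]
  zowomolgik (rule 2 does not apply)
  zowomolgik → zowomolgek   [vowel merger]
  zowomolgek → zowomorgek   [unconditioned shift]
  giving Seniku zowomorgek.
The regular Seniku reflex would be 'zowomorgek', but the attested form is 'zowomorgok'. The correspondence is irregular, so they are not cognates (the Seniku form has a different source).

no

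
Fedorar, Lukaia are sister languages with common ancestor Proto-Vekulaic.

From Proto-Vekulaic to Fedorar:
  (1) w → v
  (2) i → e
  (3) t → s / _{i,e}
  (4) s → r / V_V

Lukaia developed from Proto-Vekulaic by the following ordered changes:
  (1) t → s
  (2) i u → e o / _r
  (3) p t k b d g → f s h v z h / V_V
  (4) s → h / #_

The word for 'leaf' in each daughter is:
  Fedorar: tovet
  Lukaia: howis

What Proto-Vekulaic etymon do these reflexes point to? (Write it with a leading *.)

*towit

Position 3: Fedorar has v, Lukaia has w. Lukaia preserves w here (none of its changes turn any other segment into w), so the proto-segment is *w.
Position 1: Fedorar has t, Lukaia has h. Fedorar preserves t here (none of its changes turn any other segment into t), so the proto-segment is *t.
Position 4: Fedorar has e, Lukaia has i. Lukaia preserves i here (none of its changes turn any other segment into i), so the proto-segment is *i.
Continuing position by position gives *towit; check it forward:
Fedorar: *towit
  towit → tovit   [unconditioned shift]
  tovit → tovet   [vowel merger]
  tovet (rule 3 does not apply)
  tovet (rule 4 does not apply)
  giving Fedorar tovet.
Lukaia: *towit
  towit → sowis   [unconditioned shift]
  sowis (rule 2 does not apply)
  sowis (rule 3 does not apply)
  sowis → howis   [debuccalisation]
  giving Lukaia howis.
No other proto-form is consistent with every reflex, so the reconstruction is *towit.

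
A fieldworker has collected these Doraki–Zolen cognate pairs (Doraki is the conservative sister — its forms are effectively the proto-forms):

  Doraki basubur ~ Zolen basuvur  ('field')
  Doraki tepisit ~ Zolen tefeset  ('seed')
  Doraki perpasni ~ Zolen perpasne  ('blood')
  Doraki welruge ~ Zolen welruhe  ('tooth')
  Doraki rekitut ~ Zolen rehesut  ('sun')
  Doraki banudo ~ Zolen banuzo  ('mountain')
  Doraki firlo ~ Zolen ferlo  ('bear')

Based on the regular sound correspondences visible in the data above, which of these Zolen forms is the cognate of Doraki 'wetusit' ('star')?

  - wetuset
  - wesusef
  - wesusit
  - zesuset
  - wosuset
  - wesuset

wesuset

rekitut ~ rehesut — Doraki t corresponds to Zolen s between vowels (before a back vowel).
tepisit ~ tefeset, rekitut ~ rehesut — Doraki i corresponds to Zolen e after a consonant, before a consonant other than r, m, n, p, b, f, v.
Applying these to Doraki 'wetusit':
  wetusit → wesusit   (t→s between vowels (before a back vowel))
  wesusit → wesuset   (i→e after a consonant, before a consonant other than r, m, n, p, b, f, v)
So the Zolen cognate is 'wesuset'.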